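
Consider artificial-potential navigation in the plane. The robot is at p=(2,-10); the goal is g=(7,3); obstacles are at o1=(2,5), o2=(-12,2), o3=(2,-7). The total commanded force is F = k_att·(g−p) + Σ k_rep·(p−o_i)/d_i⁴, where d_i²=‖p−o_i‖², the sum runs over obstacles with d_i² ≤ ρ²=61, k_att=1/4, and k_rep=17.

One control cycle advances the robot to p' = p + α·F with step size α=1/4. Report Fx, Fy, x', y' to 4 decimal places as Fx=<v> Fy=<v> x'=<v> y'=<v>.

Fx=1.2500 Fy=2.6204 x'=2.3125 y'=-9.3449

F_att = 1/4·(g−p) = 1/4·(5,13) = (1.2500,3.2500)
o1: d²=225 > ρ²=61 → inactive
o2: d²=340 > ρ²=61 → inactive
o3: d²=9 ≤ ρ²=61; F_rep = 17·(0,-3)/9² = (0.0000,-0.6296)
F = F_att + ΣF_rep = (1.2500,2.6204)
p' = p + 1/4·F = (2.3125,-9.3449)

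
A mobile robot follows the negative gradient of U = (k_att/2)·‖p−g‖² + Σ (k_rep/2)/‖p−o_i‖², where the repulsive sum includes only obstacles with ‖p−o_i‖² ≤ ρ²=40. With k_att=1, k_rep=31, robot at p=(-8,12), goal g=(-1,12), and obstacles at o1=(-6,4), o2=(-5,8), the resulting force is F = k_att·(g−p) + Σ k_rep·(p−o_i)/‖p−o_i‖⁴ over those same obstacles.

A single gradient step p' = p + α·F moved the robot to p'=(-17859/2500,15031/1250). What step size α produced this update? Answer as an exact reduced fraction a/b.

α = 1/8

F_att = 1·(g−p) = 1·(7,0) = (7.0000,0.0000)
o1: d²=68 > ρ²=40 → inactive
o2: d²=25 ≤ ρ²=40; F_rep = 31·(-3,4)/25² = (-0.1488,0.1984)
F = F_att + ΣF_rep = (6.8512,0.1984)
Δp = p'−p = (0.8564,0.0248); α = Δx/Fx = (2141/2500) / (4282/625) = 1/8
check: Δy/Fy = (31/1250) / (124/625) = 1/8 ✓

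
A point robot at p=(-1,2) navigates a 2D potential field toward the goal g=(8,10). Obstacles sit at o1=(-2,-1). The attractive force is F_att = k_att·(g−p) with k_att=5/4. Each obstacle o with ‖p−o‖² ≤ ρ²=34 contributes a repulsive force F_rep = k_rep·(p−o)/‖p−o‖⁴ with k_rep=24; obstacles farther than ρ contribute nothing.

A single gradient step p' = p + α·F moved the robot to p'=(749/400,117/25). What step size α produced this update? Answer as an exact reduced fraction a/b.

α = 1/4

F_att = 5/4·(g−p) = 5/4·(9,8) = (11.2500,10.0000)
o1: d²=10 ≤ ρ²=34; F_rep = 24·(1,3)/10² = (0.2400,0.7200)
F = F_att + ΣF_rep = (11.4900,10.7200)
Δp = p'−p = (2.8725,2.6800); α = Δx/Fx = (1149/400) / (1149/100) = 1/4
check: Δy/Fy = (67/25) / (268/25) = 1/4 ✓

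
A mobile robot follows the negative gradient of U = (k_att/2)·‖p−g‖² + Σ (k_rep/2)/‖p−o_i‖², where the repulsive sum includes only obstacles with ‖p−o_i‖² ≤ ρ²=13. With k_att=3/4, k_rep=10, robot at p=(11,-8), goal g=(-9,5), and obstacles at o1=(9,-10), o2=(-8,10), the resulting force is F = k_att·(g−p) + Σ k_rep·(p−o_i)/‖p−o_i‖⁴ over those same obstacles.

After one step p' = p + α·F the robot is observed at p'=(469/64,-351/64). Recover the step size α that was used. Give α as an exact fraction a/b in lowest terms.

F_att = 3/4·(g−p) = 3/4·(-20,13) = (-15.0000,9.7500)
o1: d²=8 ≤ ρ²=13; F_rep = 10·(2,2)/8² = (0.3125,0.3125)
o2: d²=685 > ρ²=13 → inactive
F = F_att + ΣF_rep = (-14.6875,10.0625)
Δp = p'−p = (-3.6719,2.5156); α = Δx/Fx = (-235/64) / (-235/16) = 1/4
check: Δy/Fy = (161/64) / (161/16) = 1/4 ✓

α = 1/4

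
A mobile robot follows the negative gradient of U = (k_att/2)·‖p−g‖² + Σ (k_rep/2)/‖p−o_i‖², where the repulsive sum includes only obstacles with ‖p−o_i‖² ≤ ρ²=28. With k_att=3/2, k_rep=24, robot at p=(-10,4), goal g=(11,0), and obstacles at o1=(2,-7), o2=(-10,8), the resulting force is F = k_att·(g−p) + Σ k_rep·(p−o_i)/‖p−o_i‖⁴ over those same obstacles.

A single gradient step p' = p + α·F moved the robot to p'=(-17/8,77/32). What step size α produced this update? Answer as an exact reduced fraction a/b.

α = 1/4

F_att = 3/2·(g−p) = 3/2·(21,-4) = (31.5000,-6.0000)
o1: d²=265 > ρ²=28 → inactive
o2: d²=16 ≤ ρ²=28; F_rep = 24·(0,-4)/16² = (0.0000,-0.3750)
F = F_att + ΣF_rep = (31.5000,-6.3750)
Δp = p'−p = (7.8750,-1.5938); α = Δx/Fx = (63/8) / (63/2) = 1/4
check: Δy/Fy = (-51/32) / (-51/8) = 1/4 ✓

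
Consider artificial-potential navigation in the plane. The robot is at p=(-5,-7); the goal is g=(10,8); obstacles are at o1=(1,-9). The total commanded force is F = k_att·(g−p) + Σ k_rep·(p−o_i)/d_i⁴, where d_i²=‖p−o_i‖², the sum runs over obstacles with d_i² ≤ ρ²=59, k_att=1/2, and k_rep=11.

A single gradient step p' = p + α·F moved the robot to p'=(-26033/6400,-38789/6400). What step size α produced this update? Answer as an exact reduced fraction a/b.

α = 1/8

F_att = 1/2·(g−p) = 1/2·(15,15) = (7.5000,7.5000)
o1: d²=40 ≤ ρ²=59; F_rep = 11·(-6,2)/40² = (-0.0413,0.0138)
F = F_att + ΣF_rep = (7.4588,7.5137)
Δp = p'−p = (0.9323,0.9392); α = Δx/Fx = (5967/6400) / (5967/800) = 1/8
check: Δy/Fy = (6011/6400) / (6011/800) = 1/8 ✓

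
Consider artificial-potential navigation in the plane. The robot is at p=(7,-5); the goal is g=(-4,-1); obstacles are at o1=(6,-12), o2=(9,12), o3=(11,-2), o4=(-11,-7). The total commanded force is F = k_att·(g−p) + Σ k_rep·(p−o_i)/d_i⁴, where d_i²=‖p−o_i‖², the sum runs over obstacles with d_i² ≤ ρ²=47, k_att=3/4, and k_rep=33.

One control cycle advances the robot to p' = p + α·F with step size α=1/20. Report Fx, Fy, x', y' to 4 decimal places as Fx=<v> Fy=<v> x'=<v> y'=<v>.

F_att = 3/4·(g−p) = 3/4·(-11,4) = (-8.2500,3.0000)
o1: d²=50 > ρ²=47 → inactive
o2: d²=293 > ρ²=47 → inactive
o3: d²=25 ≤ ρ²=47; F_rep = 33·(-4,-3)/25² = (-0.2112,-0.1584)
o4: d²=328 > ρ²=47 → inactive
F = F_att + ΣF_rep = (-8.4612,2.8416)
p' = p + 1/20·F = (6.5769,-4.8579)

Fx=-8.4612 Fy=2.8416 x'=6.5769 y'=-4.8579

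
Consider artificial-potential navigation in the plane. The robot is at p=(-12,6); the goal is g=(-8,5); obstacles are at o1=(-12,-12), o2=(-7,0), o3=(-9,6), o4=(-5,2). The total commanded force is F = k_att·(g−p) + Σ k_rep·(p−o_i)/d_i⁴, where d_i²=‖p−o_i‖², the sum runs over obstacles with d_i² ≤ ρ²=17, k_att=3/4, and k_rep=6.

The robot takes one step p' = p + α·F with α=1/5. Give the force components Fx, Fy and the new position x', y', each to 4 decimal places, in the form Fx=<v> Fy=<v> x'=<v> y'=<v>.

F_att = 3/4·(g−p) = 3/4·(4,-1) = (3.0000,-0.7500)
o1: d²=324 > ρ²=17 → inactive
o2: d²=61 > ρ²=17 → inactive
o3: d²=9 ≤ ρ²=17; F_rep = 6·(-3,0)/9² = (-0.2222,0.0000)
o4: d²=65 > ρ²=17 → inactive
F = F_att + ΣF_rep = (2.7778,-0.7500)
p' = p + 1/5·F = (-11.4444,5.8500)

Fx=2.7778 Fy=-0.7500 x'=-11.4444 y'=5.8500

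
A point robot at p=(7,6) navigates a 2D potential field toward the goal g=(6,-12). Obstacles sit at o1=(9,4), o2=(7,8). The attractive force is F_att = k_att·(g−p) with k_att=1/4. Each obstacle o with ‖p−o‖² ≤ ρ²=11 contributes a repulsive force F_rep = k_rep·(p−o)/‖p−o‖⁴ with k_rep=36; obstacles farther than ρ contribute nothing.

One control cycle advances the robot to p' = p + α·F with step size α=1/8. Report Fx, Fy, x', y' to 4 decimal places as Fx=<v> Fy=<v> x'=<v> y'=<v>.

Fx=-1.3750 Fy=-7.8750 x'=6.8281 y'=5.0156

F_att = 1/4·(g−p) = 1/4·(-1,-18) = (-0.2500,-4.5000)
o1: d²=8 ≤ ρ²=11; F_rep = 36·(-2,2)/8² = (-1.1250,1.1250)
o2: d²=4 ≤ ρ²=11; F_rep = 36·(0,-2)/4² = (0.0000,-4.5000)
F = F_att + ΣF_rep = (-1.3750,-7.8750)
p' = p + 1/8·F = (6.8281,5.0156)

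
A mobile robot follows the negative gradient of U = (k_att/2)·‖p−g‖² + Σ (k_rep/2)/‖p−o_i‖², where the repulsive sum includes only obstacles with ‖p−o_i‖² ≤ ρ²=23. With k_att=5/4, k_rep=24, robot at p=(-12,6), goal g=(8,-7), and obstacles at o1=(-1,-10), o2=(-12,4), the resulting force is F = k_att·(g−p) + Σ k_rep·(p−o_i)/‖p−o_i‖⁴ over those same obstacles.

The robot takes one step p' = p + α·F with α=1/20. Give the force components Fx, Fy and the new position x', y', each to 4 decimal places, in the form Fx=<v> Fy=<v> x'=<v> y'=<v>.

Fx=25.0000 Fy=-13.2500 x'=-10.7500 y'=5.3375

F_att = 5/4·(g−p) = 5/4·(20,-13) = (25.0000,-16.2500)
o1: d²=377 > ρ²=23 → inactive
o2: d²=4 ≤ ρ²=23; F_rep = 24·(0,2)/4² = (0.0000,3.0000)
F = F_att + ΣF_rep = (25.0000,-13.2500)
p' = p + 1/20·F = (-10.7500,5.3375)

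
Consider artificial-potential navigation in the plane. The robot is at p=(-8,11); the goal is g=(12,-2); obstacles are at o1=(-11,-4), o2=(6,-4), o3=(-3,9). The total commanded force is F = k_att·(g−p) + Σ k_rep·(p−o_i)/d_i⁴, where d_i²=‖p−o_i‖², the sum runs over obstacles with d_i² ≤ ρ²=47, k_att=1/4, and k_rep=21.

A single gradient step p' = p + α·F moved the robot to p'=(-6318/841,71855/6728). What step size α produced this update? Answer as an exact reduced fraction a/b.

α = 1/10

F_att = 1/4·(g−p) = 1/4·(20,-13) = (5.0000,-3.2500)
o1: d²=234 > ρ²=47 → inactive
o2: d²=421 > ρ²=47 → inactive
o3: d²=29 ≤ ρ²=47; F_rep = 21·(-5,2)/29² = (-0.1249,0.0499)
F = F_att + ΣF_rep = (4.8751,-3.2001)
Δp = p'−p = (0.4875,-0.3200); α = Δx/Fx = (410/841) / (4100/841) = 1/10
check: Δy/Fy = (-2153/6728) / (-10765/3364) = 1/10 ✓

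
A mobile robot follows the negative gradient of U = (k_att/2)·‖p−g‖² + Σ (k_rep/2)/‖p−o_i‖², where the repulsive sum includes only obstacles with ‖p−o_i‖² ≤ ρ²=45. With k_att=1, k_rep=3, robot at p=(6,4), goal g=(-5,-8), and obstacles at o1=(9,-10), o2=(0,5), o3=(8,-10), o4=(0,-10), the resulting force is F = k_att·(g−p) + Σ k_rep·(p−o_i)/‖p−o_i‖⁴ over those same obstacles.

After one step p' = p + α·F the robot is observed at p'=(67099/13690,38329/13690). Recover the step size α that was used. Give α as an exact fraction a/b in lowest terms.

α = 1/10

F_att = 1·(g−p) = 1·(-11,-12) = (-11.0000,-12.0000)
o1: d²=205 > ρ²=45 → inactive
o2: d²=37 ≤ ρ²=45; F_rep = 3·(6,-1)/37² = (0.0131,-0.0022)
o3: d²=200 > ρ²=45 → inactive
o4: d²=232 > ρ²=45 → inactive
F = F_att + ΣF_rep = (-10.9869,-12.0022)
Δp = p'−p = (-1.0987,-1.2002); α = Δx/Fx = (-15041/13690) / (-15041/1369) = 1/10
check: Δy/Fy = (-16431/13690) / (-16431/1369) = 1/10 ✓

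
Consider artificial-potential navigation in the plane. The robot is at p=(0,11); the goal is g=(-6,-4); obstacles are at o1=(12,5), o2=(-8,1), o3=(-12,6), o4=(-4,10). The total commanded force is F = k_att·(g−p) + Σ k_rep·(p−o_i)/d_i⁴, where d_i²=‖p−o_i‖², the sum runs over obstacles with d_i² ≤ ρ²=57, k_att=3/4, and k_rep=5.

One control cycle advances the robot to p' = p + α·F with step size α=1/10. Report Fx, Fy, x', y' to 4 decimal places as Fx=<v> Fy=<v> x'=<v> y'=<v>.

Fx=-4.4308 Fy=-11.2327 x'=-0.4431 y'=9.8767

F_att = 3/4·(g−p) = 3/4·(-6,-15) = (-4.5000,-11.2500)
o1: d²=180 > ρ²=57 → inactive
o2: d²=164 > ρ²=57 → inactive
o3: d²=169 > ρ²=57 → inactive
o4: d²=17 ≤ ρ²=57; F_rep = 5·(4,1)/17² = (0.0692,0.0173)
F = F_att + ΣF_rep = (-4.4308,-11.2327)
p' = p + 1/10·F = (-0.4431,9.8767)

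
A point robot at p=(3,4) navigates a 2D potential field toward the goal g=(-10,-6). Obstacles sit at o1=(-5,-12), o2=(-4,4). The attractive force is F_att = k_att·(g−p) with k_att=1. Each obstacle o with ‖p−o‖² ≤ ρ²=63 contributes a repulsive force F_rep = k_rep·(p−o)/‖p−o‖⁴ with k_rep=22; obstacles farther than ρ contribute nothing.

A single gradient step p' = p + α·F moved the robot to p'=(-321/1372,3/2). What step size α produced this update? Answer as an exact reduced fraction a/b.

α = 1/4

F_att = 1·(g−p) = 1·(-13,-10) = (-13.0000,-10.0000)
o1: d²=320 > ρ²=63 → inactive
o2: d²=49 ≤ ρ²=63; F_rep = 22·(7,0)/49² = (0.0641,0.0000)
F = F_att + ΣF_rep = (-12.9359,-10.0000)
Δp = p'−p = (-3.2340,-2.5000); α = Δx/Fx = (-4437/1372) / (-4437/343) = 1/4
check: Δy/Fy = (-5/2) / (-10) = 1/4 ✓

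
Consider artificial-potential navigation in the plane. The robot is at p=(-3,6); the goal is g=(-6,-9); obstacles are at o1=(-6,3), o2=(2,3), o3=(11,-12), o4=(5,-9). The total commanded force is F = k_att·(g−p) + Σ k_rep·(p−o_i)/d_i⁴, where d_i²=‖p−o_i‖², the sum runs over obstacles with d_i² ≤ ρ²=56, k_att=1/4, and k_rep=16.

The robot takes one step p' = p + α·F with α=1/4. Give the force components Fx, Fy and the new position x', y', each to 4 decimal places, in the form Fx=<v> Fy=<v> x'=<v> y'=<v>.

Fx=-0.6711 Fy=-3.5603 x'=-3.1678 y'=5.1099

F_att = 1/4·(g−p) = 1/4·(-3,-15) = (-0.7500,-3.7500)
o1: d²=18 ≤ ρ²=56; F_rep = 16·(3,3)/18² = (0.1481,0.1481)
o2: d²=34 ≤ ρ²=56; F_rep = 16·(-5,3)/34² = (-0.0692,0.0415)
o3: d²=520 > ρ²=56 → inactive
o4: d²=289 > ρ²=56 → inactive
F = F_att + ΣF_rep = (-0.6711,-3.5603)
p' = p + 1/4·F = (-3.1678,5.1099)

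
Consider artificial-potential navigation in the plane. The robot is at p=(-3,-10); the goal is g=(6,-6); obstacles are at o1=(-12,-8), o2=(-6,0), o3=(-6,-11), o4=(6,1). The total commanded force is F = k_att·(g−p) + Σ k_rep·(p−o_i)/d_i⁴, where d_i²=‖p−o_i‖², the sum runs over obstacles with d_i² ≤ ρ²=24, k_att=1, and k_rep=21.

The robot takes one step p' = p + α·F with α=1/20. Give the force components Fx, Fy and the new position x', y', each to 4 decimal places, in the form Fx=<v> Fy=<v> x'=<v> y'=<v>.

Fx=9.6300 Fy=4.2100 x'=-2.5185 y'=-9.7895

F_att = 1·(g−p) = 1·(9,4) = (9.0000,4.0000)
o1: d²=85 > ρ²=24 → inactive
o2: d²=109 > ρ²=24 → inactive
o3: d²=10 ≤ ρ²=24; F_rep = 21·(3,1)/10² = (0.6300,0.2100)
o4: d²=202 > ρ²=24 → inactive
F = F_att + ΣF_rep = (9.6300,4.2100)
p' = p + 1/20·F = (-2.5185,-9.7895)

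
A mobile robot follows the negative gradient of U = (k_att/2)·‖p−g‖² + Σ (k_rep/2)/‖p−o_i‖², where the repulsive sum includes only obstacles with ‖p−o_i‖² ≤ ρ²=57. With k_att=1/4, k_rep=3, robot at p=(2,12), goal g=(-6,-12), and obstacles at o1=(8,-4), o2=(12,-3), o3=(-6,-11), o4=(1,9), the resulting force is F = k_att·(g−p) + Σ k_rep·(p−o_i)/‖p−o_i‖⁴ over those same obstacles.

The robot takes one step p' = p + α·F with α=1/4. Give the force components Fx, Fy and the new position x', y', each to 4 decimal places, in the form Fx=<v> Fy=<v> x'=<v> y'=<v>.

Fx=-1.9700 Fy=-5.9100 x'=1.5075 y'=10.5225

F_att = 1/4·(g−p) = 1/4·(-8,-24) = (-2.0000,-6.0000)
o1: d²=292 > ρ²=57 → inactive
o2: d²=325 > ρ²=57 → inactive
o3: d²=593 > ρ²=57 → inactive
o4: d²=10 ≤ ρ²=57; F_rep = 3·(1,3)/10² = (0.0300,0.0900)
F = F_att + ΣF_rep = (-1.9700,-5.9100)
p' = p + 1/4·F = (1.5075,10.5225)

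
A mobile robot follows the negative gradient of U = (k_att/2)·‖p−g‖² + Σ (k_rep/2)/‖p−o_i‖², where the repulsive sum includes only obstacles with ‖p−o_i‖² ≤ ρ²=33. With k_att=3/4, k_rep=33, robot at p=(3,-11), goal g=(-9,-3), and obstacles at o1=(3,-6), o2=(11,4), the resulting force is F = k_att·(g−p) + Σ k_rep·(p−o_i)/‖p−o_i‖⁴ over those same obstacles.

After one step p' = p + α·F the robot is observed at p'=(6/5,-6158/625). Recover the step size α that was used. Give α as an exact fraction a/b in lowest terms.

α = 1/5

F_att = 3/4·(g−p) = 3/4·(-12,8) = (-9.0000,6.0000)
o1: d²=25 ≤ ρ²=33; F_rep = 33·(0,-5)/25² = (0.0000,-0.2640)
o2: d²=289 > ρ²=33 → inactive
F = F_att + ΣF_rep = (-9.0000,5.7360)
Δp = p'−p = (-1.8000,1.1472); α = Δx/Fx = (-9/5) / (-9) = 1/5
check: Δy/Fy = (717/625) / (717/125) = 1/5 ✓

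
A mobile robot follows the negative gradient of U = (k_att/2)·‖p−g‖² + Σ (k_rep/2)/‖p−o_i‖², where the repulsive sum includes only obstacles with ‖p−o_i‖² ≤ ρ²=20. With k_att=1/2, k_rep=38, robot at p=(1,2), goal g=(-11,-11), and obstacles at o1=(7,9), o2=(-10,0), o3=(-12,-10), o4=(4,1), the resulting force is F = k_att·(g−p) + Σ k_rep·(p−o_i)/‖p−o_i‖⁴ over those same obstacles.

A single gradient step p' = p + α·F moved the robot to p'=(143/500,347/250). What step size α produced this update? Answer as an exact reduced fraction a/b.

α = 1/10

F_att = 1/2·(g−p) = 1/2·(-12,-13) = (-6.0000,-6.5000)
o1: d²=85 > ρ²=20 → inactive
o2: d²=125 > ρ²=20 → inactive
o3: d²=313 > ρ²=20 → inactive
o4: d²=10 ≤ ρ²=20; F_rep = 38·(-3,1)/10² = (-1.1400,0.3800)
F = F_att + ΣF_rep = (-7.1400,-6.1200)
Δp = p'−p = (-0.7140,-0.6120); α = Δx/Fx = (-357/500) / (-357/50) = 1/10
check: Δy/Fy = (-153/250) / (-153/25) = 1/10 ✓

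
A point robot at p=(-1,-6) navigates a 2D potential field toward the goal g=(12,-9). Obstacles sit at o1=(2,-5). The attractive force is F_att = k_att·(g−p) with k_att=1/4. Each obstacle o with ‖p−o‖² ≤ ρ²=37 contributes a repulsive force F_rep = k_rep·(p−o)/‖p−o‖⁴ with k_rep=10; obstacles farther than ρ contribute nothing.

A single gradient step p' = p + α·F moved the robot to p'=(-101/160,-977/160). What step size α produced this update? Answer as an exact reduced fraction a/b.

F_att = 1/4·(g−p) = 1/4·(13,-3) = (3.2500,-0.7500)
o1: d²=10 ≤ ρ²=37; F_rep = 10·(-3,-1)/10² = (-0.3000,-0.1000)
F = F_att + ΣF_rep = (2.9500,-0.8500)
Δp = p'−p = (0.3688,-0.1062); α = Δx/Fx = (59/160) / (59/20) = 1/8
check: Δy/Fy = (-17/160) / (-17/20) = 1/8 ✓

α = 1/8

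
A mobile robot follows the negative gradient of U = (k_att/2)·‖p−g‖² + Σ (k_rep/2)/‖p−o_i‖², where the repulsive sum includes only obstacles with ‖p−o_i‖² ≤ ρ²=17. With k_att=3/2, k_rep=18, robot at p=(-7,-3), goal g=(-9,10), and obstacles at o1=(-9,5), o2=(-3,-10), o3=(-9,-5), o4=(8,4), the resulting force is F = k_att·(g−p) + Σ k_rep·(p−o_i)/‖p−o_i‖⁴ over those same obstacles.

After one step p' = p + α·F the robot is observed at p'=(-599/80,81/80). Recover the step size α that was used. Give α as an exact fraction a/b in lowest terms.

α = 1/5

F_att = 3/2·(g−p) = 3/2·(-2,13) = (-3.0000,19.5000)
o1: d²=68 > ρ²=17 → inactive
o2: d²=65 > ρ²=17 → inactive
o3: d²=8 ≤ ρ²=17; F_rep = 18·(2,2)/8² = (0.5625,0.5625)
o4: d²=274 > ρ²=17 → inactive
F = F_att + ΣF_rep = (-2.4375,20.0625)
Δp = p'−p = (-0.4875,4.0125); α = Δx/Fx = (-39/80) / (-39/16) = 1/5
check: Δy/Fy = (321/80) / (321/16) = 1/5 ✓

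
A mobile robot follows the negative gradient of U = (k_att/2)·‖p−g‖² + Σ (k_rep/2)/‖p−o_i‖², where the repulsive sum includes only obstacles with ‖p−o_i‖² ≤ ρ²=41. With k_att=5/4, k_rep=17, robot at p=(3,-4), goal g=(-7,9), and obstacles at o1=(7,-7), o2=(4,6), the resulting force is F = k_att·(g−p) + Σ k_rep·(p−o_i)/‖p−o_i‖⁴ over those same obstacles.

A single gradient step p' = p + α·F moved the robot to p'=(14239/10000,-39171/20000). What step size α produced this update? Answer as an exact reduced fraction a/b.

α = 1/8

F_att = 5/4·(g−p) = 5/4·(-10,13) = (-12.5000,16.2500)
o1: d²=25 ≤ ρ²=41; F_rep = 17·(-4,3)/25² = (-0.1088,0.0816)
o2: d²=101 > ρ²=41 → inactive
F = F_att + ΣF_rep = (-12.6088,16.3316)
Δp = p'−p = (-1.5761,2.0415); α = Δx/Fx = (-15761/10000) / (-15761/1250) = 1/8
check: Δy/Fy = (40829/20000) / (40829/2500) = 1/8 ✓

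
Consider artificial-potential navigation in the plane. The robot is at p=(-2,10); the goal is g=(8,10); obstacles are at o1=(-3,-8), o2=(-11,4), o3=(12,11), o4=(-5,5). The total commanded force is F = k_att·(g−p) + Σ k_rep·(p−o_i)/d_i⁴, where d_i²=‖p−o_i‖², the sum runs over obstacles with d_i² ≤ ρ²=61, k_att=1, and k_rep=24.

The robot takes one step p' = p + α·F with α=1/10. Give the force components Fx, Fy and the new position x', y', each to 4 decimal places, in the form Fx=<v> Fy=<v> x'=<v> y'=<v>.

Fx=10.0623 Fy=0.1038 x'=-0.9938 y'=10.0104

F_att = 1·(g−p) = 1·(10,0) = (10.0000,0.0000)
o1: d²=325 > ρ²=61 → inactive
o2: d²=117 > ρ²=61 → inactive
o3: d²=197 > ρ²=61 → inactive
o4: d²=34 ≤ ρ²=61; F_rep = 24·(3,5)/34² = (0.0623,0.1038)
F = F_att + ΣF_rep = (10.0623,0.1038)
p' = p + 1/10·F = (-0.9938,10.0104)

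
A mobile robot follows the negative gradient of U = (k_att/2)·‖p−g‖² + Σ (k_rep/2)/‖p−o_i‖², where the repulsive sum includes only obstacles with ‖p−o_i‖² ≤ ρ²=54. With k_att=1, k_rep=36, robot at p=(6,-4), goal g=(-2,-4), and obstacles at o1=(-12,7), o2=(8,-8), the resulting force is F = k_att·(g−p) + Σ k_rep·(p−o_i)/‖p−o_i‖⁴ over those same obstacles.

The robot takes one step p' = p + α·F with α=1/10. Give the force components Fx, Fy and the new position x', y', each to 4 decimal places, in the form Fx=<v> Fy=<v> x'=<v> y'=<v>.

Fx=-8.1800 Fy=0.3600 x'=5.1820 y'=-3.9640

F_att = 1·(g−p) = 1·(-8,0) = (-8.0000,0.0000)
o1: d²=445 > ρ²=54 → inactive
o2: d²=20 ≤ ρ²=54; F_rep = 36·(-2,4)/20² = (-0.1800,0.3600)
F = F_att + ΣF_rep = (-8.1800,0.3600)
p' = p + 1/10·F = (5.1820,-3.9640)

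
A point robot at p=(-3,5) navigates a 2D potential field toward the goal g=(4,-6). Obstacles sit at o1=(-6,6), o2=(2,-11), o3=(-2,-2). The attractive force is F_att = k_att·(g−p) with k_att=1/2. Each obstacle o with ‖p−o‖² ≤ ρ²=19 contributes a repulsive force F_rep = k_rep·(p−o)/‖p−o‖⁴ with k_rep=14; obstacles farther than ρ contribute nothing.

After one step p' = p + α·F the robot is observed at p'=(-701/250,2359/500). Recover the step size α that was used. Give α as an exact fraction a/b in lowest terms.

α = 1/20

F_att = 1/2·(g−p) = 1/2·(7,-11) = (3.5000,-5.5000)
o1: d²=10 ≤ ρ²=19; F_rep = 14·(3,-1)/10² = (0.4200,-0.1400)
o2: d²=281 > ρ²=19 → inactive
o3: d²=50 > ρ²=19 → inactive
F = F_att + ΣF_rep = (3.9200,-5.6400)
Δp = p'−p = (0.1960,-0.2820); α = Δx/Fx = (49/250) / (98/25) = 1/20
check: Δy/Fy = (-141/500) / (-141/25) = 1/20 ✓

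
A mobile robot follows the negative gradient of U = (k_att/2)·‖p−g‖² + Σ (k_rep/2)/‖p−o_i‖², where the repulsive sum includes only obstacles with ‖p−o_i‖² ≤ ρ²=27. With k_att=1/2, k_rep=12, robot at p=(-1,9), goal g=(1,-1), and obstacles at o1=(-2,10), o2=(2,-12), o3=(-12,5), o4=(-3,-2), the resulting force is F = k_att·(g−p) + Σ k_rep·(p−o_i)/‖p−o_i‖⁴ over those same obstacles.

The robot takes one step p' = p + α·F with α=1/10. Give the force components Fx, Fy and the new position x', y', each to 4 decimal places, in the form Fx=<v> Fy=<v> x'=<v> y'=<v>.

F_att = 1/2·(g−p) = 1/2·(2,-10) = (1.0000,-5.0000)
o1: d²=2 ≤ ρ²=27; F_rep = 12·(1,-1)/2² = (3.0000,-3.0000)
o2: d²=450 > ρ²=27 → inactive
o3: d²=137 > ρ²=27 → inactive
o4: d²=125 > ρ²=27 → inactive
F = F_att + ΣF_rep = (4.0000,-8.0000)
p' = p + 1/10·F = (-0.6000,8.2000)

Fx=4.0000 Fy=-8.0000 x'=-0.6000 y'=8.2000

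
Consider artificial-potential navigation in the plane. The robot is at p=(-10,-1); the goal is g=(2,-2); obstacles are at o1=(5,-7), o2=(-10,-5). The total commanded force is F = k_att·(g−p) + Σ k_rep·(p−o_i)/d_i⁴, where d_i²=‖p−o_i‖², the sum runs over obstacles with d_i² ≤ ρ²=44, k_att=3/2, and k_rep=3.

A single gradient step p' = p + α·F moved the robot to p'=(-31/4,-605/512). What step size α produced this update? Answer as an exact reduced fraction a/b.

F_att = 3/2·(g−p) = 3/2·(12,-1) = (18.0000,-1.5000)
o1: d²=261 > ρ²=44 → inactive
o2: d²=16 ≤ ρ²=44; F_rep = 3·(0,4)/16² = (0.0000,0.0469)
F = F_att + ΣF_rep = (18.0000,-1.4531)
Δp = p'−p = (2.2500,-0.1816); α = Δx/Fx = (9/4) / (18) = 1/8
check: Δy/Fy = (-93/512) / (-93/64) = 1/8 ✓

α = 1/8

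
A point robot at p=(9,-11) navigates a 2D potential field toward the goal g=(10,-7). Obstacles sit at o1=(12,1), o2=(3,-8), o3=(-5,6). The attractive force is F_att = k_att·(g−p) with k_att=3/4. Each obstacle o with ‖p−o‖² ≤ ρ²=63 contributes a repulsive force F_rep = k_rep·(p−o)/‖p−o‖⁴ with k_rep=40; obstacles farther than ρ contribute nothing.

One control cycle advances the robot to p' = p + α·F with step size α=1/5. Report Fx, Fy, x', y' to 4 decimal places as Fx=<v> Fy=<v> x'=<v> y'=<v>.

F_att = 3/4·(g−p) = 3/4·(1,4) = (0.7500,3.0000)
o1: d²=153 > ρ²=63 → inactive
o2: d²=45 ≤ ρ²=63; F_rep = 40·(6,-3)/45² = (0.1185,-0.0593)
o3: d²=485 > ρ²=63 → inactive
F = F_att + ΣF_rep = (0.8685,2.9407)
p' = p + 1/5·F = (9.1737,-10.4119)

Fx=0.8685 Fy=2.9407 x'=9.1737 y'=-10.4119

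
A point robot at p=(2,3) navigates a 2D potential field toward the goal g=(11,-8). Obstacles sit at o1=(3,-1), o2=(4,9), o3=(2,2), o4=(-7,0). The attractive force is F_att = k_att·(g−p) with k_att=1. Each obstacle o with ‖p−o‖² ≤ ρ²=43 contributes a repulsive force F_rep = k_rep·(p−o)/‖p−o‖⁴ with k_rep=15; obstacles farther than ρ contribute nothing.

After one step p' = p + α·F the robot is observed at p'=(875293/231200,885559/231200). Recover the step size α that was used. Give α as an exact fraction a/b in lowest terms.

F_att = 1·(g−p) = 1·(9,-11) = (9.0000,-11.0000)
o1: d²=17 ≤ ρ²=43; F_rep = 15·(-1,4)/17² = (-0.0519,0.2076)
o2: d²=40 ≤ ρ²=43; F_rep = 15·(-2,-6)/40² = (-0.0187,-0.0563)
o3: d²=1 ≤ ρ²=43; F_rep = 15·(0,1)/1² = (0.0000,15.0000)
o4: d²=90 > ρ²=43 → inactive
F = F_att + ΣF_rep = (8.9293,4.1514)
Δp = p'−p = (1.7859,0.8303); α = Δx/Fx = (412893/231200) / (412893/46240) = 1/5
check: Δy/Fy = (191959/231200) / (191959/46240) = 1/5 ✓

α = 1/5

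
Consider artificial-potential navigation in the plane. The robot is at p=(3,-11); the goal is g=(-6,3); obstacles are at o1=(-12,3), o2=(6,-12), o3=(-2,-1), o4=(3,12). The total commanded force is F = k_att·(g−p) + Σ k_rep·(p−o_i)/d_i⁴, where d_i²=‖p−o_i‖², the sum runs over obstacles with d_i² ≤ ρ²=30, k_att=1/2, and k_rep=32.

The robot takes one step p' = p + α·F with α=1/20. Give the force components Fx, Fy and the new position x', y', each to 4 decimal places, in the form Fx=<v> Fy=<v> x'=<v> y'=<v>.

F_att = 1/2·(g−p) = 1/2·(-9,14) = (-4.5000,7.0000)
o1: d²=421 > ρ²=30 → inactive
o2: d²=10 ≤ ρ²=30; F_rep = 32·(-3,1)/10² = (-0.9600,0.3200)
o3: d²=125 > ρ²=30 → inactive
o4: d²=529 > ρ²=30 → inactive
F = F_att + ΣF_rep = (-5.4600,7.3200)
p' = p + 1/20·F = (2.7270,-10.6340)

Fx=-5.4600 Fy=7.3200 x'=2.7270 y'=-10.6340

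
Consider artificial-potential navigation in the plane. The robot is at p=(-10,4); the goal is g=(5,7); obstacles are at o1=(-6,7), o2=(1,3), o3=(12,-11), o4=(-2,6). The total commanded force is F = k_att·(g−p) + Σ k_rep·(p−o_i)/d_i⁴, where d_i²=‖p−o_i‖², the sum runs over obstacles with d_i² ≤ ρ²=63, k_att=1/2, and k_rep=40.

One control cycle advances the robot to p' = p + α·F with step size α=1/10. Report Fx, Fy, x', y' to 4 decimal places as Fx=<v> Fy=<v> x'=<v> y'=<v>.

Fx=7.2440 Fy=1.3080 x'=-9.2756 y'=4.1308

F_att = 1/2·(g−p) = 1/2·(15,3) = (7.5000,1.5000)
o1: d²=25 ≤ ρ²=63; F_rep = 40·(-4,-3)/25² = (-0.2560,-0.1920)
o2: d²=122 > ρ²=63 → inactive
o3: d²=709 > ρ²=63 → inactive
o4: d²=68 > ρ²=63 → inactive
F = F_att + ΣF_rep = (7.2440,1.3080)
p' = p + 1/10·F = (-9.2756,4.1308)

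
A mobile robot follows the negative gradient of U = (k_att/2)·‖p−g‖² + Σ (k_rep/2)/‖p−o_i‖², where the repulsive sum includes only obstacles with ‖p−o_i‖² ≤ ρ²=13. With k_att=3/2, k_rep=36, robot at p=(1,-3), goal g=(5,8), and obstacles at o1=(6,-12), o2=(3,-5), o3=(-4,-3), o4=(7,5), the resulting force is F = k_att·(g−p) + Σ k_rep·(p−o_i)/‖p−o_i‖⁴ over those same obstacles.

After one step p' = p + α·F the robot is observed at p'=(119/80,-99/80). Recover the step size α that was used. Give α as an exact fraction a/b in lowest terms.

F_att = 3/2·(g−p) = 3/2·(4,11) = (6.0000,16.5000)
o1: d²=106 > ρ²=13 → inactive
o2: d²=8 ≤ ρ²=13; F_rep = 36·(-2,2)/8² = (-1.1250,1.1250)
o3: d²=25 > ρ²=13 → inactive
o4: d²=100 > ρ²=13 → inactive
F = F_att + ΣF_rep = (4.8750,17.6250)
Δp = p'−p = (0.4875,1.7625); α = Δx/Fx = (39/80) / (39/8) = 1/10
check: Δy/Fy = (141/80) / (141/8) = 1/10 ✓

α = 1/10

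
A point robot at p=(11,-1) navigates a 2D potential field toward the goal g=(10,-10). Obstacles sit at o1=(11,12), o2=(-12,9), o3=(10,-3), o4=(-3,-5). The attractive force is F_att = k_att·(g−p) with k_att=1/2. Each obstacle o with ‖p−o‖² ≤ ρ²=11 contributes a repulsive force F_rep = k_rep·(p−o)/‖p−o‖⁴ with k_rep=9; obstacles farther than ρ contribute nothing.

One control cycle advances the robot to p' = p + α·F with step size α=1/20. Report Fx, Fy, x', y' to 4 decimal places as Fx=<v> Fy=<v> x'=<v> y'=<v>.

F_att = 1/2·(g−p) = 1/2·(-1,-9) = (-0.5000,-4.5000)
o1: d²=169 > ρ²=11 → inactive
o2: d²=629 > ρ²=11 → inactive
o3: d²=5 ≤ ρ²=11; F_rep = 9·(1,2)/5² = (0.3600,0.7200)
o4: d²=212 > ρ²=11 → inactive
F = F_att + ΣF_rep = (-0.1400,-3.7800)
p' = p + 1/20·F = (10.9930,-1.1890)

Fx=-0.1400 Fy=-3.7800 x'=10.9930 y'=-1.1890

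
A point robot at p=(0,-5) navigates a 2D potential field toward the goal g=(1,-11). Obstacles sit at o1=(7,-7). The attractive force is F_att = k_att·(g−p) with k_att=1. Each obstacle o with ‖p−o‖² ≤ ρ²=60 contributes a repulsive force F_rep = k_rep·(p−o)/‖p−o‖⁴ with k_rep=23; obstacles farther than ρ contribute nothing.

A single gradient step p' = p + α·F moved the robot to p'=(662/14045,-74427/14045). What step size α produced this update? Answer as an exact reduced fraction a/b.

F_att = 1·(g−p) = 1·(1,-6) = (1.0000,-6.0000)
o1: d²=53 ≤ ρ²=60; F_rep = 23·(-7,2)/53² = (-0.0573,0.0164)
F = F_att + ΣF_rep = (0.9427,-5.9836)
Δp = p'−p = (0.0471,-0.2992); α = Δx/Fx = (662/14045) / (2648/2809) = 1/20
check: Δy/Fy = (-4202/14045) / (-16808/2809) = 1/20 ✓

α = 1/20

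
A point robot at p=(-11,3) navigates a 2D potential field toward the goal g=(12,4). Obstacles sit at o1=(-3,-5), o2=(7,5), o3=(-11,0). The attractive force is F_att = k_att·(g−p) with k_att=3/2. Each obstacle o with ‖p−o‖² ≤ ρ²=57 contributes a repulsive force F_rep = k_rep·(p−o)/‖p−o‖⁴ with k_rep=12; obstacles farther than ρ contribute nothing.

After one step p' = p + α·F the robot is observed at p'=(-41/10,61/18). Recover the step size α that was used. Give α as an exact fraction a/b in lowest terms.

F_att = 3/2·(g−p) = 3/2·(23,1) = (34.5000,1.5000)
o1: d²=128 > ρ²=57 → inactive
o2: d²=328 > ρ²=57 → inactive
o3: d²=9 ≤ ρ²=57; F_rep = 12·(0,3)/9² = (0.0000,0.4444)
F = F_att + ΣF_rep = (34.5000,1.9444)
Δp = p'−p = (6.9000,0.3889); α = Δx/Fx = (69/10) / (69/2) = 1/5
check: Δy/Fy = (7/18) / (35/18) = 1/5 ✓

α = 1/5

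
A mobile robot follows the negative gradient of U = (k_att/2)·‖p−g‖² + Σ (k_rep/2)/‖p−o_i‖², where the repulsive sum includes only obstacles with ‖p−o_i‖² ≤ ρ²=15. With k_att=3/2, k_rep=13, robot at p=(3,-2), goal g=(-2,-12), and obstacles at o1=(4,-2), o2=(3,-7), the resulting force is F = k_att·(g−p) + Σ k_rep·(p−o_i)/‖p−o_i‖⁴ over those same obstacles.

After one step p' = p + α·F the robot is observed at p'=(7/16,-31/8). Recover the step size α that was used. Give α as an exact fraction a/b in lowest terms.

α = 1/8

F_att = 3/2·(g−p) = 3/2·(-5,-10) = (-7.5000,-15.0000)
o1: d²=1 ≤ ρ²=15; F_rep = 13·(-1,0)/1² = (-13.0000,0.0000)
o2: d²=25 > ρ²=15 → inactive
F = F_att + ΣF_rep = (-20.5000,-15.0000)
Δp = p'−p = (-2.5625,-1.8750); α = Δx/Fx = (-41/16) / (-41/2) = 1/8
check: Δy/Fy = (-15/8) / (-15) = 1/8 ✓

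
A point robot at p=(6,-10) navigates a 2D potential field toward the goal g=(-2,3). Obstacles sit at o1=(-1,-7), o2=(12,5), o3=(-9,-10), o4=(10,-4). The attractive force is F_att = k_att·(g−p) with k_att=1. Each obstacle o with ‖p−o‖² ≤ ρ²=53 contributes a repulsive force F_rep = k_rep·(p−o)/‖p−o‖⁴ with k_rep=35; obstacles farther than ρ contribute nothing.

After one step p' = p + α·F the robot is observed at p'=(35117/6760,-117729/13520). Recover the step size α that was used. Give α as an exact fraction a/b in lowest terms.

α = 1/10

F_att = 1·(g−p) = 1·(-8,13) = (-8.0000,13.0000)
o1: d²=58 > ρ²=53 → inactive
o2: d²=261 > ρ²=53 → inactive
o3: d²=225 > ρ²=53 → inactive
o4: d²=52 ≤ ρ²=53; F_rep = 35·(-4,-6)/52² = (-0.0518,-0.0777)
F = F_att + ΣF_rep = (-8.0518,12.9223)
Δp = p'−p = (-0.8052,1.2922); α = Δx/Fx = (-5443/6760) / (-5443/676) = 1/10
check: Δy/Fy = (17471/13520) / (17471/1352) = 1/10 ✓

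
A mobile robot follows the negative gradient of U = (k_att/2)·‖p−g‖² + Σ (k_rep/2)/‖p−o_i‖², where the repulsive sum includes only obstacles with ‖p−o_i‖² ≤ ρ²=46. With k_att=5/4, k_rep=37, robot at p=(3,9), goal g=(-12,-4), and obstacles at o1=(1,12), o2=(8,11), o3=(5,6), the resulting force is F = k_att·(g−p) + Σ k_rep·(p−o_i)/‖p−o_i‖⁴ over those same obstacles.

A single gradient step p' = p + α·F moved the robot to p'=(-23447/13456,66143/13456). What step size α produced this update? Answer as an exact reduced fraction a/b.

F_att = 5/4·(g−p) = 5/4·(-15,-13) = (-18.7500,-16.2500)
o1: d²=13 ≤ ρ²=46; F_rep = 37·(2,-3)/13² = (0.4379,-0.6568)
o2: d²=29 ≤ ρ²=46; F_rep = 37·(-5,-2)/29² = (-0.2200,-0.0880)
o3: d²=13 ≤ ρ²=46; F_rep = 37·(-2,3)/13² = (-0.4379,0.6568)
F = F_att + ΣF_rep = (-18.9700,-16.3380)
Δp = p'−p = (-4.7425,-4.0845); α = Δx/Fx = (-63815/13456) / (-63815/3364) = 1/4
check: Δy/Fy = (-54961/13456) / (-54961/3364) = 1/4 ✓

α = 1/4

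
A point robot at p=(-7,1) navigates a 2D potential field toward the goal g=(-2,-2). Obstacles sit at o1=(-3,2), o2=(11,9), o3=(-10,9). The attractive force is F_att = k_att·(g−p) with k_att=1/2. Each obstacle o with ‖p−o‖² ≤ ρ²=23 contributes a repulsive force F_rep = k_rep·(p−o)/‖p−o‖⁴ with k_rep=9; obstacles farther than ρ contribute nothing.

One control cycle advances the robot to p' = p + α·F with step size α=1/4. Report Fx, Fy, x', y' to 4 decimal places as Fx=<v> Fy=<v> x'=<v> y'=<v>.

Fx=2.3754 Fy=-1.5311 x'=-6.4061 y'=0.6172

F_att = 1/2·(g−p) = 1/2·(5,-3) = (2.5000,-1.5000)
o1: d²=17 ≤ ρ²=23; F_rep = 9·(-4,-1)/17² = (-0.1246,-0.0311)
o2: d²=388 > ρ²=23 → inactive
o3: d²=73 > ρ²=23 → inactive
F = F_att + ΣF_rep = (2.3754,-1.5311)
p' = p + 1/4·F = (-6.4061,0.6172)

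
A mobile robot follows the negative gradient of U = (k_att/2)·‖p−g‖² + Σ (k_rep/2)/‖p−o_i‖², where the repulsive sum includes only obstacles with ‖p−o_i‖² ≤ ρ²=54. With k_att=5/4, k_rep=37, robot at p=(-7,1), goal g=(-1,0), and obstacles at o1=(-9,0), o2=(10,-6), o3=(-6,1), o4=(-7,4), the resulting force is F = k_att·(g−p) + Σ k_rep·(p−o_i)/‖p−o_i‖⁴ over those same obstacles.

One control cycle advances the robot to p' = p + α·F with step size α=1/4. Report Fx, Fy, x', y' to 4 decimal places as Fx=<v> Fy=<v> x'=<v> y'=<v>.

Fx=-26.5400 Fy=-1.1404 x'=-13.6350 y'=0.7149

F_att = 5/4·(g−p) = 5/4·(6,-1) = (7.5000,-1.2500)
o1: d²=5 ≤ ρ²=54; F_rep = 37·(2,1)/5² = (2.9600,1.4800)
o2: d²=338 > ρ²=54 → inactive
o3: d²=1 ≤ ρ²=54; F_rep = 37·(-1,0)/1² = (-37.0000,0.0000)
o4: d²=9 ≤ ρ²=54; F_rep = 37·(0,-3)/9² = (0.0000,-1.3704)
F = F_att + ΣF_rep = (-26.5400,-1.1404)
p' = p + 1/4·F = (-13.6350,0.7149)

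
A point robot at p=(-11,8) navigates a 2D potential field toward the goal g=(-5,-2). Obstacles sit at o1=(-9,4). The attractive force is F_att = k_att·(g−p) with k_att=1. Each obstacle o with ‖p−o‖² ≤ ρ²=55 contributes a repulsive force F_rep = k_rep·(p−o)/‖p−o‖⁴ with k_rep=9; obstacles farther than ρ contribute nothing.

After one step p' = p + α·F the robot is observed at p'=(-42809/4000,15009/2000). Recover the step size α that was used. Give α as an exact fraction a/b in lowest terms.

F_att = 1·(g−p) = 1·(6,-10) = (6.0000,-10.0000)
o1: d²=20 ≤ ρ²=55; F_rep = 9·(-2,4)/20² = (-0.0450,0.0900)
F = F_att + ΣF_rep = (5.9550,-9.9100)
Δp = p'−p = (0.2978,-0.4955); α = Δx/Fx = (1191/4000) / (1191/200) = 1/20
check: Δy/Fy = (-991/2000) / (-991/100) = 1/20 ✓

α = 1/20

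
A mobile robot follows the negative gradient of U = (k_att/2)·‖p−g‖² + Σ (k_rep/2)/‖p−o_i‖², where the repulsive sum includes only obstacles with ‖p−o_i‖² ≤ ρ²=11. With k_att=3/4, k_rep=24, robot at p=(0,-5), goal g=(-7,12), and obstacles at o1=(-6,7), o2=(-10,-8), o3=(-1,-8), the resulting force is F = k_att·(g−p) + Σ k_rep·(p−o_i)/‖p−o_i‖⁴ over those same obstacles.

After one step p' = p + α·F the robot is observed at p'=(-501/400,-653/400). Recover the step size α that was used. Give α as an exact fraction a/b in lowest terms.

α = 1/4

F_att = 3/4·(g−p) = 3/4·(-7,17) = (-5.2500,12.7500)
o1: d²=180 > ρ²=11 → inactive
o2: d²=109 > ρ²=11 → inactive
o3: d²=10 ≤ ρ²=11; F_rep = 24·(1,3)/10² = (0.2400,0.7200)
F = F_att + ΣF_rep = (-5.0100,13.4700)
Δp = p'−p = (-1.2525,3.3675); α = Δx/Fx = (-501/400) / (-501/100) = 1/4
check: Δy/Fy = (1347/400) / (1347/100) = 1/4 ✓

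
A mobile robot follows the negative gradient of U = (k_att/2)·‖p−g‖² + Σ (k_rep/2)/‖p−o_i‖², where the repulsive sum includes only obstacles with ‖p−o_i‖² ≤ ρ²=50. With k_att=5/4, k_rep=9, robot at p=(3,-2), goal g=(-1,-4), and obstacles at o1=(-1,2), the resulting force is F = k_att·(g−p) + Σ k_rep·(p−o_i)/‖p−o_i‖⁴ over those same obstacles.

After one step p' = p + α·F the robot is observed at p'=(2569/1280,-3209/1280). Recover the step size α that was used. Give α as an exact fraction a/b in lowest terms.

α = 1/5

F_att = 5/4·(g−p) = 5/4·(-4,-2) = (-5.0000,-2.5000)
o1: d²=32 ≤ ρ²=50; F_rep = 9·(4,-4)/32² = (0.0352,-0.0352)
F = F_att + ΣF_rep = (-4.9648,-2.5352)
Δp = p'−p = (-0.9930,-0.5070); α = Δx/Fx = (-1271/1280) / (-1271/256) = 1/5
check: Δy/Fy = (-649/1280) / (-649/256) = 1/5 ✓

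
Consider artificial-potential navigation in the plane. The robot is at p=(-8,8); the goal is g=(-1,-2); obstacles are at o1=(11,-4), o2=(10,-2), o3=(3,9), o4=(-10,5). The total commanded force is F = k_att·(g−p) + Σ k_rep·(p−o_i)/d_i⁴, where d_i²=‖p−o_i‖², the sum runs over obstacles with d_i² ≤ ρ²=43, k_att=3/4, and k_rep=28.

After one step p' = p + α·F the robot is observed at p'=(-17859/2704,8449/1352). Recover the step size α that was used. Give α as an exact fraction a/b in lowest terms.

F_att = 3/4·(g−p) = 3/4·(7,-10) = (5.2500,-7.5000)
o1: d²=505 > ρ²=43 → inactive
o2: d²=424 > ρ²=43 → inactive
o3: d²=122 > ρ²=43 → inactive
o4: d²=13 ≤ ρ²=43; F_rep = 28·(2,3)/13² = (0.3314,0.4970)
F = F_att + ΣF_rep = (5.5814,-7.0030)
Δp = p'−p = (1.3953,-1.7507); α = Δx/Fx = (3773/2704) / (3773/676) = 1/4
check: Δy/Fy = (-2367/1352) / (-2367/338) = 1/4 ✓

α = 1/4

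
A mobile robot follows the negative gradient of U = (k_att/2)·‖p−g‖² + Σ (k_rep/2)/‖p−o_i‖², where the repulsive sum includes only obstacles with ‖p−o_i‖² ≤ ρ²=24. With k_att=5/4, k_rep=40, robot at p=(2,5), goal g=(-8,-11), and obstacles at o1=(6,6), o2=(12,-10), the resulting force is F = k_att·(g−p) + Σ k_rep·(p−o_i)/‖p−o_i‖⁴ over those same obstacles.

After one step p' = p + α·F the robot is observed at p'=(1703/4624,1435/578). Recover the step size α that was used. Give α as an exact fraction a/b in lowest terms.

α = 1/8

F_att = 5/4·(g−p) = 5/4·(-10,-16) = (-12.5000,-20.0000)
o1: d²=17 ≤ ρ²=24; F_rep = 40·(-4,-1)/17² = (-0.5536,-0.1384)
o2: d²=325 > ρ²=24 → inactive
F = F_att + ΣF_rep = (-13.0536,-20.1384)
Δp = p'−p = (-1.6317,-2.5173); α = Δx/Fx = (-7545/4624) / (-7545/578) = 1/8
check: Δy/Fy = (-1455/578) / (-5820/289) = 1/8 ✓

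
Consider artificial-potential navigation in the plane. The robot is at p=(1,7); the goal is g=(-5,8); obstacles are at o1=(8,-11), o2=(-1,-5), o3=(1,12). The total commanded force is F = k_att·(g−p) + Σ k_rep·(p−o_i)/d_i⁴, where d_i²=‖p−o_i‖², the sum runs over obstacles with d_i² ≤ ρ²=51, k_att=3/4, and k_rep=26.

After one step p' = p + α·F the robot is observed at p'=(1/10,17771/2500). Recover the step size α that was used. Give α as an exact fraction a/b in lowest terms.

α = 1/5

F_att = 3/4·(g−p) = 3/4·(-6,1) = (-4.5000,0.7500)
o1: d²=373 > ρ²=51 → inactive
o2: d²=148 > ρ²=51 → inactive
o3: d²=25 ≤ ρ²=51; F_rep = 26·(0,-5)/25² = (0.0000,-0.2080)
F = F_att + ΣF_rep = (-4.5000,0.5420)
Δp = p'−p = (-0.9000,0.1084); α = Δx/Fx = (-9/10) / (-9/2) = 1/5
check: Δy/Fy = (271/2500) / (271/500) = 1/5 ✓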